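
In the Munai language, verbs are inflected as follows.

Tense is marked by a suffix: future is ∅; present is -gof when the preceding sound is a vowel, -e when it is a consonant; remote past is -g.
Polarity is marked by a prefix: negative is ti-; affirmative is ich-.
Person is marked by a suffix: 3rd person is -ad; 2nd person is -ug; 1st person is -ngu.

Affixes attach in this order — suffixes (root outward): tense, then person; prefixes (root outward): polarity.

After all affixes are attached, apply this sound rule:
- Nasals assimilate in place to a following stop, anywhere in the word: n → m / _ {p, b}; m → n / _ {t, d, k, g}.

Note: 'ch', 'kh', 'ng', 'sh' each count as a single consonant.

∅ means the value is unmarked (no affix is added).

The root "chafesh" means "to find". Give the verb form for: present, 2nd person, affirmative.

ichchafesheug

Attach polarity affirmative ich- → ichchafesh.
Attach tense present -e (after consonant 'sh') → ichchafeshe.
Attach person 2nd person -ug → ichchafesheug.
Nasal assimilation: no change.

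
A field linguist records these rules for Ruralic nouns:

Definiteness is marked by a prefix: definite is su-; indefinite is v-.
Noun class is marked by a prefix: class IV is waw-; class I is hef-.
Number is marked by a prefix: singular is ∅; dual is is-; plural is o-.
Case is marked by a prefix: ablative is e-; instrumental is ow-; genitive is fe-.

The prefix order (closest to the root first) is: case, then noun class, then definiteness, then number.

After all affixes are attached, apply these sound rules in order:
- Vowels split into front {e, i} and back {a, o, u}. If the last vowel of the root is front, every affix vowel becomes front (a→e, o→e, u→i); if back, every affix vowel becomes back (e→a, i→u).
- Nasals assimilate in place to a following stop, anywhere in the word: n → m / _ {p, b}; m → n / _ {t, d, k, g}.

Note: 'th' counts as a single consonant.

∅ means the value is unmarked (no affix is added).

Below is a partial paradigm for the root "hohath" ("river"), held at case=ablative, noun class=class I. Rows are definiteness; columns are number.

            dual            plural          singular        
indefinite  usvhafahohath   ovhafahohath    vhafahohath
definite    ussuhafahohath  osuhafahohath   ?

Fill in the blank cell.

Attach case ablative e- → ehohath.
Attach noun class class I hef- → hefehohath.
Attach definiteness definite su- → suhefehohath.
number = singular: zero marking, form stays suhefehohath.
Apply vowel harmony: suhefehohath → suhafahohath.
Nasal assimilation: no change.

suhafahohath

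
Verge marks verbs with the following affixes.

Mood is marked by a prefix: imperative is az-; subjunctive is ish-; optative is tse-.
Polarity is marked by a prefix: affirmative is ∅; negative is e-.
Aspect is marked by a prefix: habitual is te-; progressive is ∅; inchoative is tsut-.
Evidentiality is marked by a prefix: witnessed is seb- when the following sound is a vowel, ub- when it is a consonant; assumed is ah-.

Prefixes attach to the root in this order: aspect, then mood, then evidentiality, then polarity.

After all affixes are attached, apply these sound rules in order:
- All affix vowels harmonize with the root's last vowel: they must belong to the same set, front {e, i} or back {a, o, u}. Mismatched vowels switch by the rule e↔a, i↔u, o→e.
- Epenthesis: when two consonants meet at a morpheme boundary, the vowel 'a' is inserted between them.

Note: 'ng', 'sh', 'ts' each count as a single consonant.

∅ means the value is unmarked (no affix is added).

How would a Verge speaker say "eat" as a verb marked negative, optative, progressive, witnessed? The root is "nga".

aspect = progressive: zero marking, form stays nga.
Attach mood optative tse- → tsenga.
Attach evidentiality witnessed ub- (before consonant 'ts') → ubtsenga.
Attach polarity negative e- → eubtsenga.
Apply vowel harmony: eubtsenga → aubtsanga.
Apply epenthesis: aubtsanga → aubatsanga.

aubatsanga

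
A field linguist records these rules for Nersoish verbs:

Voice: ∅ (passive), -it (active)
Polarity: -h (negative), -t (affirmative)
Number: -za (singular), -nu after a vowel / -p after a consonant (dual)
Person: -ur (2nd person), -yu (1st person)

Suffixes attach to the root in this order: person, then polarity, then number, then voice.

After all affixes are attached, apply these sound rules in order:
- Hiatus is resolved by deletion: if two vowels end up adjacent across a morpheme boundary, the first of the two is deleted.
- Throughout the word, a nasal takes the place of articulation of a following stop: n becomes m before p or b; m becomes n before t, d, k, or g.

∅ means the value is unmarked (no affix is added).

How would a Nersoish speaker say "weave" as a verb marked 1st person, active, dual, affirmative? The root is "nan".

Attach person 1st person -yu → nanyu.
Attach polarity affirmative -t → nanyut.
Attach number dual -p (after consonant 't') → nanyutp.
Attach voice active -it → nanyutpit.
Vowel deletion: no change.
Nasal assimilation: no change.

nanyutpit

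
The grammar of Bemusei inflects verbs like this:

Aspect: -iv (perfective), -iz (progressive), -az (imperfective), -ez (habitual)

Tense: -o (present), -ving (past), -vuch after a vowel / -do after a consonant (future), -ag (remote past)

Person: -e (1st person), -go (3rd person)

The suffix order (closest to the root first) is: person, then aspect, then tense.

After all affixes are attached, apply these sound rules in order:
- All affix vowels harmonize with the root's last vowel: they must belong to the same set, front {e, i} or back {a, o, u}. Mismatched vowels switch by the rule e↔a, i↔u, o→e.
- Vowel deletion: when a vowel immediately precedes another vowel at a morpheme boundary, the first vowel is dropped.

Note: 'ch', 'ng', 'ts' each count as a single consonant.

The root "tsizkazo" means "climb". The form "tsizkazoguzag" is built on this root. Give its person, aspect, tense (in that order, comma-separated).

3rd person, progressive, remote past

Segment: tsizkazo-go-iz-ag.
person: -go → 3rd person.
aspect: -iz → progressive.
tense: -ag → remote past.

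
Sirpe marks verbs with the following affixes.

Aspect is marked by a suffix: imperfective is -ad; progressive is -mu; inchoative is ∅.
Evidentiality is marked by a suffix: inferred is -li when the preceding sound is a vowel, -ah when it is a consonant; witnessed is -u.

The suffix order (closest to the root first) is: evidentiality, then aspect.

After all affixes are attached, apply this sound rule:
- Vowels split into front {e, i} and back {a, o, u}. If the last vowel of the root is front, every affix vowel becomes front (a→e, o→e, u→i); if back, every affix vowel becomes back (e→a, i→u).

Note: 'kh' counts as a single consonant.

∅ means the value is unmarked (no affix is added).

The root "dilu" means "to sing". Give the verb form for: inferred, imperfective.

Attach evidentiality inferred -li (after vowel 'u') → diluli.
Attach aspect imperfective -ad → diluliad.
Apply vowel harmony: diluliad → diluluad.

diluluad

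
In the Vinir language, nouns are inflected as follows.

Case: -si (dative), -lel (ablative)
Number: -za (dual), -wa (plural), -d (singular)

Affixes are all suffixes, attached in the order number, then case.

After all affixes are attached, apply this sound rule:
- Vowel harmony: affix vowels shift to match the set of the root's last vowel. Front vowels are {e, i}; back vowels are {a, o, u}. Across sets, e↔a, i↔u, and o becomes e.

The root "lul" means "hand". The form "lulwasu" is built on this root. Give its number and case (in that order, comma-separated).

Segment: lul-wa-si.
number: -wa → plural.
case: -si → dative.

plural, dative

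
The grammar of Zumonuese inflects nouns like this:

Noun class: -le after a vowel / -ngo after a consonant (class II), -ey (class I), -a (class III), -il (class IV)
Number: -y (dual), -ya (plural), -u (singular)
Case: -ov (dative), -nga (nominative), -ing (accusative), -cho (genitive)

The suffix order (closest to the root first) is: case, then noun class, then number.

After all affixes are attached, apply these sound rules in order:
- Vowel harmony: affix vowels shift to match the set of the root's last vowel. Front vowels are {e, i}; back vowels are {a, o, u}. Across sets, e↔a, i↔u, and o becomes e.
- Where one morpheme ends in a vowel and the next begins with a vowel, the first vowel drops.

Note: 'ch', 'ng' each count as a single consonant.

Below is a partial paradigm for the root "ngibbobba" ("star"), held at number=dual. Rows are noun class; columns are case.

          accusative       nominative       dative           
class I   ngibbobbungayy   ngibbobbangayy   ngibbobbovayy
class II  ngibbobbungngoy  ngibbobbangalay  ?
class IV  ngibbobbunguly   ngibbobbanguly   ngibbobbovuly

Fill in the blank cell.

ngibbobbovngoy

Attach case dative -ov → ngibbobbaov.
Attach noun class class II -ngo (after consonant 'v') → ngibbobbaovngo.
Attach number dual -y → ngibbobbaovngoy.
Vowel harmony: no change.
Apply vowel deletion: ngibbobbaovngoy → ngibbobbovngoy.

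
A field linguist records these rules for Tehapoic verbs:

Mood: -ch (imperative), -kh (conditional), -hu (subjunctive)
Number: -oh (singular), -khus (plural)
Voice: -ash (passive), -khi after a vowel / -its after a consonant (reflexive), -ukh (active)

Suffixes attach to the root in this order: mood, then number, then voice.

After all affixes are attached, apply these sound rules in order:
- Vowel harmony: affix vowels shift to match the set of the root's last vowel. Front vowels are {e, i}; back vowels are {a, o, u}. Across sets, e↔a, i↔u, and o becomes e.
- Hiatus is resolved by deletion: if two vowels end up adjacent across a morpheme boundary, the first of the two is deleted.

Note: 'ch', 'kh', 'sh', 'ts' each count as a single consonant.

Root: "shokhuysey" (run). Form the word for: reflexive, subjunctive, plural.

Attach mood subjunctive -hu → shokhuyseyhu.
Attach number plural -khus → shokhuyseyhukhus.
Attach voice reflexive -its (after consonant 's') → shokhuyseyhukhusits.
Apply vowel harmony: shokhuyseyhukhusits → shokhuyseyhikhisits.
Vowel deletion: no change.

shokhuyseyhikhisits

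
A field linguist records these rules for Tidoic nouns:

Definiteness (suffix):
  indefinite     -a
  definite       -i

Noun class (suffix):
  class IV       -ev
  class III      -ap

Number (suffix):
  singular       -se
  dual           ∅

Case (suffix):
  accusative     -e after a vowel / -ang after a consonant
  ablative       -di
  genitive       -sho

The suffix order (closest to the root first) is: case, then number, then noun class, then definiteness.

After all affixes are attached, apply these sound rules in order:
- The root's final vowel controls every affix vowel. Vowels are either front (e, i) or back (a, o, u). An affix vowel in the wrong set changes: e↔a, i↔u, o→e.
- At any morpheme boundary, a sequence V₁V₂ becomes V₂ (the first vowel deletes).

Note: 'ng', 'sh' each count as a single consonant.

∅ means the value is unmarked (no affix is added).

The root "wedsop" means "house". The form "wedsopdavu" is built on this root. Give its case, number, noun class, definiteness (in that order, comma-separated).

ablative, dual, class IV, definite

Segment: wedsop-di-ev-i.
case: -di → ablative.
number: ∅ → dual.
noun class: -ev → class IV.
definiteness: -i → definite.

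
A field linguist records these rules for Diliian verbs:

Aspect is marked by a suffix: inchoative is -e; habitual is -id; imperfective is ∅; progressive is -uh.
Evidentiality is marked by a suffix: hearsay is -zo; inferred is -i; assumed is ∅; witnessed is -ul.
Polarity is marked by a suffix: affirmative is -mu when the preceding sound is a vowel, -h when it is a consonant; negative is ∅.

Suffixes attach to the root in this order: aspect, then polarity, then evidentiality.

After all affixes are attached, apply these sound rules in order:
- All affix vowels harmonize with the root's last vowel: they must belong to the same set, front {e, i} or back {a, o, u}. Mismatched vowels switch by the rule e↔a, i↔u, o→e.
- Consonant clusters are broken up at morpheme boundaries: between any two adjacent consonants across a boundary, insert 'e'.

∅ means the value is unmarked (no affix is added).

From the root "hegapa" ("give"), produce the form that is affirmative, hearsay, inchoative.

hegapaamuzo

Attach aspect inchoative -e → hegapae.
Attach polarity affirmative -mu (after vowel 'e') → hegapaemu.
Attach evidentiality hearsay -zo → hegapaemuzo.
Apply vowel harmony: hegapaemuzo → hegapaamuzo.
Epenthesis: no change.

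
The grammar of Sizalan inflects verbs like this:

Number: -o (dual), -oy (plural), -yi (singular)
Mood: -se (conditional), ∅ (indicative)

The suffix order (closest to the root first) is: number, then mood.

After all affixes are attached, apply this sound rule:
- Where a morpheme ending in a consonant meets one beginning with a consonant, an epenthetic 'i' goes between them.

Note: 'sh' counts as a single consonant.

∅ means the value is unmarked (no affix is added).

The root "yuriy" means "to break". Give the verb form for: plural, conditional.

yuriyoyise

Attach number plural -oy → yuriyoy.
Attach mood conditional -se → yuriyoyse.
Apply epenthesis: yuriyoyse → yuriyoyise.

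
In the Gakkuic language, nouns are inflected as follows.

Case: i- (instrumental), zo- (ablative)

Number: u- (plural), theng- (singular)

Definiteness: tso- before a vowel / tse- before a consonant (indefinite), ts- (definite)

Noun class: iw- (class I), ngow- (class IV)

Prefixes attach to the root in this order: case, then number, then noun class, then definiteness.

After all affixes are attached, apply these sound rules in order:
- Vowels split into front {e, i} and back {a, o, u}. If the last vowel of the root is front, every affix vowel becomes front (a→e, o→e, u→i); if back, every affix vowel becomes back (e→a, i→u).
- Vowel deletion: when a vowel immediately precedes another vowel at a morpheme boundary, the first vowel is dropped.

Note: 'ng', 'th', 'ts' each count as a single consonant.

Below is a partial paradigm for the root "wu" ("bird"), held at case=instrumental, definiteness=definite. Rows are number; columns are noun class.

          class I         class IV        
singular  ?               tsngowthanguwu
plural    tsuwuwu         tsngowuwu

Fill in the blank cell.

tsuwthanguwu

Attach case instrumental i- → iwu.
Attach number singular theng- → thengiwu.
Attach noun class class I iw- → iwthengiwu.
Attach definiteness definite ts- → tsiwthengiwu.
Apply vowel harmony: tsiwthengiwu → tsuwthanguwu.
Vowel deletion: no change.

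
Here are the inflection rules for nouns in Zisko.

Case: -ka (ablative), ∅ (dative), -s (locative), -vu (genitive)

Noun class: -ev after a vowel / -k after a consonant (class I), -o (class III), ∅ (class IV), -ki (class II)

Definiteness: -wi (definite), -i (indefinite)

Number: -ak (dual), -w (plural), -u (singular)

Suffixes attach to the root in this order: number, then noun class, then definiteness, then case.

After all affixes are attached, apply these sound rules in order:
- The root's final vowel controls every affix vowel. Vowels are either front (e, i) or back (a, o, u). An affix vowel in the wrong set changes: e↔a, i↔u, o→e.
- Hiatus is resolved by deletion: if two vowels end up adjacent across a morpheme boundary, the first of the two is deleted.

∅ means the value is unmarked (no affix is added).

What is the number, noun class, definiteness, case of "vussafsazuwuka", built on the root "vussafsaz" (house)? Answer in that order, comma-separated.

singular, class IV, definite, ablative

Segment: vussafsaz-u-wi-ka.
number: -u → singular.
noun class: ∅ → class IV.
definiteness: -wi → definite.
case: -ka → ablative.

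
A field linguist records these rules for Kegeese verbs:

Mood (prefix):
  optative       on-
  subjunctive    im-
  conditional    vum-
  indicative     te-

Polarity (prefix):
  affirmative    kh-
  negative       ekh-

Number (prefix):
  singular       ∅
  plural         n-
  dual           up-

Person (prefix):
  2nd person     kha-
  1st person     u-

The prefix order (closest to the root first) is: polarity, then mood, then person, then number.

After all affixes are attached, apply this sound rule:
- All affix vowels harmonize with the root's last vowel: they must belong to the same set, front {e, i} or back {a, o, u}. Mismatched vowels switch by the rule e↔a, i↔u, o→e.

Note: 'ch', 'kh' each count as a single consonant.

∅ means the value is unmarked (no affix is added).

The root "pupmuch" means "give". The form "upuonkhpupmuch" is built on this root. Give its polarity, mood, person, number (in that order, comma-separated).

Segment: up-u-on-kh-pupmuch.
polarity: kh- → affirmative.
mood: on- → optative.
person: u- → 1st person.
number: up- → dual.

affirmative, optative, 1st person, dual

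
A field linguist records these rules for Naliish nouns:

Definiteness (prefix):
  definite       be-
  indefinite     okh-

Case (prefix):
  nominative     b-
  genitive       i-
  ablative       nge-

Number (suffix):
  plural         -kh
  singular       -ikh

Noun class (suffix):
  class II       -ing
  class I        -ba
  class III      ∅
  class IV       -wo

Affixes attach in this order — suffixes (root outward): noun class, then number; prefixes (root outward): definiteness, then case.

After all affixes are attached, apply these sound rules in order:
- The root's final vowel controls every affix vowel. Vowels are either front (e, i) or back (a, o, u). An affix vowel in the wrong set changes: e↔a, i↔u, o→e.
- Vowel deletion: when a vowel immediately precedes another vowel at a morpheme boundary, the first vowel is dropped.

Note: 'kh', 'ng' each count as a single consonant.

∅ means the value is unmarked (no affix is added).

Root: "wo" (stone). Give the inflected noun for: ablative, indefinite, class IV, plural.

Attach definiteness indefinite okh- → okhwo.
Attach noun class class IV -wo → okhwowo.
Attach number plural -kh → okhwowokh.
Attach case ablative nge- → ngeokhwowokh.
Apply vowel harmony: ngeokhwowokh → ngaokhwowokh.
Apply vowel deletion: ngaokhwowokh → ngokhwowokh.

ngokhwowokh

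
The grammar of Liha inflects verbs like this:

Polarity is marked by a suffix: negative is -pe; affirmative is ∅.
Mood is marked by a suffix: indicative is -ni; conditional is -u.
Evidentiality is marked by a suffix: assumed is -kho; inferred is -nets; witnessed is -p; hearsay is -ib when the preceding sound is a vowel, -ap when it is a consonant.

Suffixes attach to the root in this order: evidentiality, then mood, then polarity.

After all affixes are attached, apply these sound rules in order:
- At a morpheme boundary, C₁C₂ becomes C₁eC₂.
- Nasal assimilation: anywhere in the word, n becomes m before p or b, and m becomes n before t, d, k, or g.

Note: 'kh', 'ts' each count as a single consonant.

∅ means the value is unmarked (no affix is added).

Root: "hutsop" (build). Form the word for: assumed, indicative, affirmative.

Attach evidentiality assumed -kho → hutsopkho.
Attach mood indicative -ni → hutsopkhoni.
polarity = affirmative: zero marking, form stays hutsopkhoni.
Apply epenthesis: hutsopkhoni → hutsopekhoni.
Nasal assimilation: no change.

hutsopekhoni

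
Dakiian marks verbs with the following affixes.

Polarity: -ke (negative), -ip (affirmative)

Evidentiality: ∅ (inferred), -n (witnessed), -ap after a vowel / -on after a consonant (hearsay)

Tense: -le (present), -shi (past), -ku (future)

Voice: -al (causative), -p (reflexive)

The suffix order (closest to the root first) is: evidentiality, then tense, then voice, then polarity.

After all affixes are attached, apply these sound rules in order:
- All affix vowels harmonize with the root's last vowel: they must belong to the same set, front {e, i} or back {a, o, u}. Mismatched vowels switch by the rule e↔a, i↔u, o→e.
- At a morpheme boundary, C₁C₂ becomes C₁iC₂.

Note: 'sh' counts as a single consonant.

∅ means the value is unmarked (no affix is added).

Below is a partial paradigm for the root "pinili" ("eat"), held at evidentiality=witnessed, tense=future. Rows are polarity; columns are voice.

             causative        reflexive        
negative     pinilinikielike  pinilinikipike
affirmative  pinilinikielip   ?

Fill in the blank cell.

Attach evidentiality witnessed -n → pinilin.
Attach tense future -ku → pinilinku.
Attach voice reflexive -p → pinilinkup.
Attach polarity affirmative -ip → pinilinkupip.
Apply vowel harmony: pinilinkupip → pinilinkipip.
Apply epenthesis: pinilinkipip → pinilinikipip.

pinilinikipip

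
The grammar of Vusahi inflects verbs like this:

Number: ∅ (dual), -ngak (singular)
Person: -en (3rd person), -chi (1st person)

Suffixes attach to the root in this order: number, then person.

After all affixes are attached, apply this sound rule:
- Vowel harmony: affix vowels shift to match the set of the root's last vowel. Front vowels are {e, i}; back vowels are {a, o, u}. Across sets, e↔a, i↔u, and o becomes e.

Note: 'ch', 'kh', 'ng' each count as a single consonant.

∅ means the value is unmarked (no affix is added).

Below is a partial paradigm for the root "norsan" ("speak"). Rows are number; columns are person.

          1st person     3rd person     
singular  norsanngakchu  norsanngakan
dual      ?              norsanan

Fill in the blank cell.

number = dual: zero marking, form stays norsan.
Attach person 1st person -chi → norsanchi.
Apply vowel harmony: norsanchi → norsanchu.

norsanchu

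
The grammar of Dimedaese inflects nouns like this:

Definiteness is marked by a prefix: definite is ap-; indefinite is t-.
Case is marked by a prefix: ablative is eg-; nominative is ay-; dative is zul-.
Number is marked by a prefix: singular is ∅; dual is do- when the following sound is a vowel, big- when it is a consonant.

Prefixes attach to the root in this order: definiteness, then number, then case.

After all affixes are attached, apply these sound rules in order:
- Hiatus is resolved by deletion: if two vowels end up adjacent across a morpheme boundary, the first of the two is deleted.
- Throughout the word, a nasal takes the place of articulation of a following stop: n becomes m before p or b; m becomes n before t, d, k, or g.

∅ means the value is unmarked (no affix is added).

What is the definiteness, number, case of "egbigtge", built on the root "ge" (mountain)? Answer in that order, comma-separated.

Segment: eg-big-t-ge.
definiteness: t- → indefinite.
number: do/big- → dual.
case: eg- → ablative.

indefinite, dual, ablative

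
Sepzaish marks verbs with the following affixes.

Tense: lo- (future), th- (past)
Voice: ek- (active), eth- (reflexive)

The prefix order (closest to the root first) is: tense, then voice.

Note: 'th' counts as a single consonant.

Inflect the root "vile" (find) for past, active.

Attach tense past th- → thvile.
Attach voice active ek- → ekthvile.

ekthvile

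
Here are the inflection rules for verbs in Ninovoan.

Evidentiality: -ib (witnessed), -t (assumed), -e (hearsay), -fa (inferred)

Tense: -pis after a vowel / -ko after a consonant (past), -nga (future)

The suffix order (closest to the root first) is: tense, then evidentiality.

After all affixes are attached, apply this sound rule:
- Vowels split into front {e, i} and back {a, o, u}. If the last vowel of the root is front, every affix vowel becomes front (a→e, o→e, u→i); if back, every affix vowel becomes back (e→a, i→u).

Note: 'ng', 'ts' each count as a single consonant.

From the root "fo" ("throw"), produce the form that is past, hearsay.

Attach tense past -pis (after vowel 'o') → fopis.
Attach evidentiality hearsay -e → fopise.
Apply vowel harmony: fopise → fopusa.

fopusa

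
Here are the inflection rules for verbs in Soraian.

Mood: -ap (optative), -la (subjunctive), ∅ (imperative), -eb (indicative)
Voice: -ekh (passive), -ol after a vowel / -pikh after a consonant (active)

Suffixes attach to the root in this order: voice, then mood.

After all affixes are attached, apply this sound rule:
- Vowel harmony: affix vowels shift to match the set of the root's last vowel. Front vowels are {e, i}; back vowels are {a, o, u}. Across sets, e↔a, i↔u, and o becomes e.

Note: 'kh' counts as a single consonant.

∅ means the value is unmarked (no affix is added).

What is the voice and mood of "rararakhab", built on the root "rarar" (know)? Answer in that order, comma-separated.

Segment: rarar-ekh-eb.
voice: -ekh → passive.
mood: -eb → indicative.

passive, indicative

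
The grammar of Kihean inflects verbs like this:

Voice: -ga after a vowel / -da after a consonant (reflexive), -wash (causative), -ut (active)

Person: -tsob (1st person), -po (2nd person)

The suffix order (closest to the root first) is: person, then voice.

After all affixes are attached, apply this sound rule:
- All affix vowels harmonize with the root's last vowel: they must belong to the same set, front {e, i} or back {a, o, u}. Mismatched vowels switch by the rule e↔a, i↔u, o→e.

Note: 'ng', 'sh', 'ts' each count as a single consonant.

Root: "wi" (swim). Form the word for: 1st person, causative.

witsebwesh

Attach person 1st person -tsob → witsob.
Attach voice causative -wash → witsobwash.
Apply vowel harmony: witsobwash → witsebwesh.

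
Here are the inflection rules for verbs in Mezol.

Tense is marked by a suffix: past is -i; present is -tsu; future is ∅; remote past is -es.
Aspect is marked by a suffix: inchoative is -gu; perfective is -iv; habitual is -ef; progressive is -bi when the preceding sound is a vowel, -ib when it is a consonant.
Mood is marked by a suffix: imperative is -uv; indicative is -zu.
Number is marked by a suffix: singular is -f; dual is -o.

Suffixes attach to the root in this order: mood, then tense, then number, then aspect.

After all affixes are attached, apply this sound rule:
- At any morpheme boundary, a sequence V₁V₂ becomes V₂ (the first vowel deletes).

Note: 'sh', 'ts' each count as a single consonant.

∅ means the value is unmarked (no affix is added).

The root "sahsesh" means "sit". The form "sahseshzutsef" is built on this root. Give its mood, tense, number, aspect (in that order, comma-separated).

indicative, present, dual, habitual

Segment: sahsesh-zu-tsu-o-ef.
mood: -zu → indicative.
tense: -tsu → present.
number: -o → dual.
aspect: -ef → habitual.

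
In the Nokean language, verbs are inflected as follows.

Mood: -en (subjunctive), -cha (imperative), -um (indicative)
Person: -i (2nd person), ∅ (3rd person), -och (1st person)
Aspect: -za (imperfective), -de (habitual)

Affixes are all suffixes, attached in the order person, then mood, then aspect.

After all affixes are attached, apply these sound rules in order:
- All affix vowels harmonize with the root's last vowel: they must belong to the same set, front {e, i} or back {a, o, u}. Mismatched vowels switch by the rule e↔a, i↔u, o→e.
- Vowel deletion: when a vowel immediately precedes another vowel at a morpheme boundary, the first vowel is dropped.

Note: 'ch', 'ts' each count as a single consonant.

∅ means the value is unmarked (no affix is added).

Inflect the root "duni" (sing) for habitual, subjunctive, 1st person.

dunechende

Attach person 1st person -och → dunioch.
Attach mood subjunctive -en → duniochen.
Attach aspect habitual -de → duniochende.
Apply vowel harmony: duniochende → duniechende.
Apply vowel deletion: duniechende → dunechende.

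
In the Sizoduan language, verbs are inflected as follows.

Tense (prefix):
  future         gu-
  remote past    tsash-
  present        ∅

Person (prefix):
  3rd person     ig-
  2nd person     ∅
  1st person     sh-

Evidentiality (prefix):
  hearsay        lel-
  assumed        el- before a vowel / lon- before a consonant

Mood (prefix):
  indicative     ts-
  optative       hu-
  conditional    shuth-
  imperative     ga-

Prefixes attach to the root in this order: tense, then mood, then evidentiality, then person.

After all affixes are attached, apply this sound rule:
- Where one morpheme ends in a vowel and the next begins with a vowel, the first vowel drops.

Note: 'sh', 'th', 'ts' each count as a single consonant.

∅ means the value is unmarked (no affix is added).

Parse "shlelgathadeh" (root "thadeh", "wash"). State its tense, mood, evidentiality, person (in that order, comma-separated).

present, imperative, hearsay, 1st person

Segment: sh-lel-ga-thadeh.
tense: ∅ → present.
mood: ga- → imperative.
evidentiality: lel- → hearsay.
person: sh- → 1st person.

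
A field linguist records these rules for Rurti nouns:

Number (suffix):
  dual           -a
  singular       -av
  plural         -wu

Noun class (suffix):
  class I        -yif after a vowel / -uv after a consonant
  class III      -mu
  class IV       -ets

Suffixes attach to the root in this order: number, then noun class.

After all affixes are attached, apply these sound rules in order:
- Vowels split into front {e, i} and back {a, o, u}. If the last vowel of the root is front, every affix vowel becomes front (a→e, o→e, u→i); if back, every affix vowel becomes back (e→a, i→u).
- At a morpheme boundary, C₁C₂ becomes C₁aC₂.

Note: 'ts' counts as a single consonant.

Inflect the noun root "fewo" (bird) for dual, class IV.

Attach number dual -a → fewoa.
Attach noun class class IV -ets → fewoaets.
Apply vowel harmony: fewoaets → fewoaats.
Epenthesis: no change.

fewoaats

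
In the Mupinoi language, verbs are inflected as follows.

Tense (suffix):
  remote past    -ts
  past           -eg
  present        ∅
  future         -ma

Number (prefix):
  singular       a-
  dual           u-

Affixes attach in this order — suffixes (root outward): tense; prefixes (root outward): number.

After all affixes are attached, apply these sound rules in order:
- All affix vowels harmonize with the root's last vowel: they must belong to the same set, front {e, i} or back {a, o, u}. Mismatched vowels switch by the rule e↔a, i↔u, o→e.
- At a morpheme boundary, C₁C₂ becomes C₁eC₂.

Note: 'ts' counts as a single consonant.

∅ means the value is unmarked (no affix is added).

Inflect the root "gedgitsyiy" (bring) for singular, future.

Attach tense future -ma → gedgitsyiyma.
Attach number singular a- → agedgitsyiyma.
Apply vowel harmony: agedgitsyiyma → egedgitsyiyme.
Apply epenthesis: egedgitsyiyme → egedgitsyiyeme.

egedgitsyiyeme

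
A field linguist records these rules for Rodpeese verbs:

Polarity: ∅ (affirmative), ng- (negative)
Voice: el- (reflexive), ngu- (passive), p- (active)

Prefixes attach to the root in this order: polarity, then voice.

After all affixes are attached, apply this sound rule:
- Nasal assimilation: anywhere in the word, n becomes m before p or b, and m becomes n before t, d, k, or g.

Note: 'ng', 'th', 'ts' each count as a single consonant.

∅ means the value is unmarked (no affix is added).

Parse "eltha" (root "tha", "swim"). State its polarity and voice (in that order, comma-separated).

affirmative, reflexive

Segment: el-tha.
polarity: ∅ → affirmative.
voice: el- → reflexive.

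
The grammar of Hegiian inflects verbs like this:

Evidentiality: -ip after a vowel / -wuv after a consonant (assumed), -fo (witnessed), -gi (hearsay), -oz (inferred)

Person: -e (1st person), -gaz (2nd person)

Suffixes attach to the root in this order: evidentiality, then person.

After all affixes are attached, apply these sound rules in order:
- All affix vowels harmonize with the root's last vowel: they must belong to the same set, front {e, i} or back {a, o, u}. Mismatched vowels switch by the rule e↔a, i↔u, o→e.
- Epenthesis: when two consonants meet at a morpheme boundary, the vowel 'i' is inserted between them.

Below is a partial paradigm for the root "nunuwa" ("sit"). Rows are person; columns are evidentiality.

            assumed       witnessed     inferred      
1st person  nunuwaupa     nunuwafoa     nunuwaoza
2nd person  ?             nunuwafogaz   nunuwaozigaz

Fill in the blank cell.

Attach evidentiality assumed -ip (after vowel 'a') → nunuwaip.
Attach person 2nd person -gaz → nunuwaipgaz.
Apply vowel harmony: nunuwaipgaz → nunuwaupgaz.
Apply epenthesis: nunuwaupgaz → nunuwaupigaz.

nunuwaupigaz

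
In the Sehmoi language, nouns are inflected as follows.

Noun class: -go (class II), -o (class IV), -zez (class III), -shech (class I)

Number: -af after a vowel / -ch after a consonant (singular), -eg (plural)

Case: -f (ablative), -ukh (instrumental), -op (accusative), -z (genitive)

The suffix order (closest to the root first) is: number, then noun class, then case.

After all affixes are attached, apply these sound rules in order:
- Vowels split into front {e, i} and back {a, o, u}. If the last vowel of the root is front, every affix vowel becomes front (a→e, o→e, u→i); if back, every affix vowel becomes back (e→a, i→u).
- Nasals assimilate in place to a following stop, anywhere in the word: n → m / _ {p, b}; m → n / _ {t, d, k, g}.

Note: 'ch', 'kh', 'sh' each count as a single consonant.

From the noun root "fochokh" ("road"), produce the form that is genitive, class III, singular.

fochokhchzazz

Attach number singular -ch (after consonant 'kh') → fochokhch.
Attach noun class class III -zez → fochokhchzez.
Attach case genitive -z → fochokhchzezz.
Apply vowel harmony: fochokhchzezz → fochokhchzazz.
Nasal assimilation: no change.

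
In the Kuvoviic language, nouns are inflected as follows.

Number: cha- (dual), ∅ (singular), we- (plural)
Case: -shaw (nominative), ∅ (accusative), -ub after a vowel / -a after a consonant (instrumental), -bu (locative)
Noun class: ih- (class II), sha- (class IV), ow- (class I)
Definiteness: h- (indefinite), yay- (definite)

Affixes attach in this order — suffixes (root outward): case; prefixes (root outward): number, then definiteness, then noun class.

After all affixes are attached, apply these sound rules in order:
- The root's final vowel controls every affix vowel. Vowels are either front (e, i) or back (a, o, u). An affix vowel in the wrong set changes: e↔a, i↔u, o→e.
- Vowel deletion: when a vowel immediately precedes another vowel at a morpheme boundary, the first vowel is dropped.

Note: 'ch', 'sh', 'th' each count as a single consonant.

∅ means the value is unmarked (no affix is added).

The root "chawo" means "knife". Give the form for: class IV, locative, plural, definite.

shayaywachawobu

Attach number plural we- → wechawo.
Attach case locative -bu → wechawobu.
Attach definiteness definite yay- → yaywechawobu.
Attach noun class class IV sha- → shayaywechawobu.
Apply vowel harmony: shayaywechawobu → shayaywachawobu.
Vowel deletion: no change.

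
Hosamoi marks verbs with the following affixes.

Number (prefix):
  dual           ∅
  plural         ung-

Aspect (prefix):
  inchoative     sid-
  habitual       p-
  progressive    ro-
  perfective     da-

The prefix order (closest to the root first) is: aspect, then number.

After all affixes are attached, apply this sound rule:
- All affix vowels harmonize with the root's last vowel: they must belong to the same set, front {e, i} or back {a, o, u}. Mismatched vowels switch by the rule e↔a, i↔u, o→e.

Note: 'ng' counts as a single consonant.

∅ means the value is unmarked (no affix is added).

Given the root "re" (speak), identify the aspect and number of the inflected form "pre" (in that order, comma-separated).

Segment: p-re.
aspect: p- → habitual.
number: ∅ → dual.

habitual, dual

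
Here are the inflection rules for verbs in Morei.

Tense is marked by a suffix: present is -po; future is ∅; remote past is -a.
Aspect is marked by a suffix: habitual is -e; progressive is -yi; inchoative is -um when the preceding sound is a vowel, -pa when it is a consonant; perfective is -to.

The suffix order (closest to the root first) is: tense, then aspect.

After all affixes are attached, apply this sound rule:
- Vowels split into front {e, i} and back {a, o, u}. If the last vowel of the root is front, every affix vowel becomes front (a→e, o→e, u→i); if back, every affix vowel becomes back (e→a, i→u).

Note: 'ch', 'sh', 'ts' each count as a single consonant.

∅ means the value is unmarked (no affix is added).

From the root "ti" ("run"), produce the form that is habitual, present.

Attach tense present -po → tipo.
Attach aspect habitual -e → tipoe.
Apply vowel harmony: tipoe → tipee.

tipee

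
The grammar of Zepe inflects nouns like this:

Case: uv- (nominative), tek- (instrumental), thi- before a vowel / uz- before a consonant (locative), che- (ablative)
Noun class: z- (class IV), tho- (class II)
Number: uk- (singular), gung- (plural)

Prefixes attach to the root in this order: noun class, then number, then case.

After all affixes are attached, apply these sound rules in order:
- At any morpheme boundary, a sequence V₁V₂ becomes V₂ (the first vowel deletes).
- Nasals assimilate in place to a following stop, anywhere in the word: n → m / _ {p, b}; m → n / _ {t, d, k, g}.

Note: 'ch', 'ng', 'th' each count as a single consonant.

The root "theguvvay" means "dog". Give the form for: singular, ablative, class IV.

chukztheguvvay

Attach noun class class IV z- → ztheguvvay.
Attach number singular uk- → ukztheguvvay.
Attach case ablative che- → cheukztheguvvay.
Apply vowel deletion: cheukztheguvvay → chukztheguvvay.
Nasal assimilation: no change.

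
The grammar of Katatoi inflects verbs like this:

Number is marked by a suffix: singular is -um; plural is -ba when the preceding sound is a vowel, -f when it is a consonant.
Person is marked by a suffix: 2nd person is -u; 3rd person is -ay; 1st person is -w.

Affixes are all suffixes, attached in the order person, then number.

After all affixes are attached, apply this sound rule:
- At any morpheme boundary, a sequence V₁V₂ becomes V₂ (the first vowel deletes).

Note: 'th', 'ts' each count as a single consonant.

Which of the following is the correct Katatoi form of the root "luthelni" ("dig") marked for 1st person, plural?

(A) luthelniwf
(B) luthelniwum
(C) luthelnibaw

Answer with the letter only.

A

Attach person 1st person -w → luthelniw.
Attach number plural -f (after consonant 'w') → luthelniwf.
Vowel deletion: no change.
So the correct form is luthelniwf, option (A).
(C) luthelnibaw is wrong: it has the affixes in the wrong order.
(B) luthelniwum is wrong: it uses singular instead of plural for number.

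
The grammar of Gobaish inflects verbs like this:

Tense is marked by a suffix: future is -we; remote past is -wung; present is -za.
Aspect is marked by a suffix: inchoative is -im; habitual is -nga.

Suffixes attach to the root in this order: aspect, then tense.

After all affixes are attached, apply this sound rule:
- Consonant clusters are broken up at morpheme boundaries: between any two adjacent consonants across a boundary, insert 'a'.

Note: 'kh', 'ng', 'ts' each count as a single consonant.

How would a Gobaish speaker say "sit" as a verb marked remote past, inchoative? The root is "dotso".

dotsoimawung

Attach aspect inchoative -im → dotsoim.
Attach tense remote past -wung → dotsoimwung.
Apply epenthesis: dotsoimwung → dotsoimawung.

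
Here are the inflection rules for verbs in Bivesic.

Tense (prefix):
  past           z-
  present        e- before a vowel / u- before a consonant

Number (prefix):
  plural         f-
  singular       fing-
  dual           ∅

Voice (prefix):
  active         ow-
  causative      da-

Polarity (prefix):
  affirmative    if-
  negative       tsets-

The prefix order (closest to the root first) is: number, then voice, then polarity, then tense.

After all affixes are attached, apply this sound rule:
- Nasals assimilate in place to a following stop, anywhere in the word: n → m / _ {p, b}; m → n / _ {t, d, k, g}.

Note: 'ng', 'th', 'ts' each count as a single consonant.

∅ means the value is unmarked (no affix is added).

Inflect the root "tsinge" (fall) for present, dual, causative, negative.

number = dual: zero marking, form stays tsinge.
Attach voice causative da- → datsinge.
Attach polarity negative tsets- → tsetsdatsinge.
Attach tense present u- (before consonant 'ts') → utsetsdatsinge.
Nasal assimilation: no change.

utsetsdatsinge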